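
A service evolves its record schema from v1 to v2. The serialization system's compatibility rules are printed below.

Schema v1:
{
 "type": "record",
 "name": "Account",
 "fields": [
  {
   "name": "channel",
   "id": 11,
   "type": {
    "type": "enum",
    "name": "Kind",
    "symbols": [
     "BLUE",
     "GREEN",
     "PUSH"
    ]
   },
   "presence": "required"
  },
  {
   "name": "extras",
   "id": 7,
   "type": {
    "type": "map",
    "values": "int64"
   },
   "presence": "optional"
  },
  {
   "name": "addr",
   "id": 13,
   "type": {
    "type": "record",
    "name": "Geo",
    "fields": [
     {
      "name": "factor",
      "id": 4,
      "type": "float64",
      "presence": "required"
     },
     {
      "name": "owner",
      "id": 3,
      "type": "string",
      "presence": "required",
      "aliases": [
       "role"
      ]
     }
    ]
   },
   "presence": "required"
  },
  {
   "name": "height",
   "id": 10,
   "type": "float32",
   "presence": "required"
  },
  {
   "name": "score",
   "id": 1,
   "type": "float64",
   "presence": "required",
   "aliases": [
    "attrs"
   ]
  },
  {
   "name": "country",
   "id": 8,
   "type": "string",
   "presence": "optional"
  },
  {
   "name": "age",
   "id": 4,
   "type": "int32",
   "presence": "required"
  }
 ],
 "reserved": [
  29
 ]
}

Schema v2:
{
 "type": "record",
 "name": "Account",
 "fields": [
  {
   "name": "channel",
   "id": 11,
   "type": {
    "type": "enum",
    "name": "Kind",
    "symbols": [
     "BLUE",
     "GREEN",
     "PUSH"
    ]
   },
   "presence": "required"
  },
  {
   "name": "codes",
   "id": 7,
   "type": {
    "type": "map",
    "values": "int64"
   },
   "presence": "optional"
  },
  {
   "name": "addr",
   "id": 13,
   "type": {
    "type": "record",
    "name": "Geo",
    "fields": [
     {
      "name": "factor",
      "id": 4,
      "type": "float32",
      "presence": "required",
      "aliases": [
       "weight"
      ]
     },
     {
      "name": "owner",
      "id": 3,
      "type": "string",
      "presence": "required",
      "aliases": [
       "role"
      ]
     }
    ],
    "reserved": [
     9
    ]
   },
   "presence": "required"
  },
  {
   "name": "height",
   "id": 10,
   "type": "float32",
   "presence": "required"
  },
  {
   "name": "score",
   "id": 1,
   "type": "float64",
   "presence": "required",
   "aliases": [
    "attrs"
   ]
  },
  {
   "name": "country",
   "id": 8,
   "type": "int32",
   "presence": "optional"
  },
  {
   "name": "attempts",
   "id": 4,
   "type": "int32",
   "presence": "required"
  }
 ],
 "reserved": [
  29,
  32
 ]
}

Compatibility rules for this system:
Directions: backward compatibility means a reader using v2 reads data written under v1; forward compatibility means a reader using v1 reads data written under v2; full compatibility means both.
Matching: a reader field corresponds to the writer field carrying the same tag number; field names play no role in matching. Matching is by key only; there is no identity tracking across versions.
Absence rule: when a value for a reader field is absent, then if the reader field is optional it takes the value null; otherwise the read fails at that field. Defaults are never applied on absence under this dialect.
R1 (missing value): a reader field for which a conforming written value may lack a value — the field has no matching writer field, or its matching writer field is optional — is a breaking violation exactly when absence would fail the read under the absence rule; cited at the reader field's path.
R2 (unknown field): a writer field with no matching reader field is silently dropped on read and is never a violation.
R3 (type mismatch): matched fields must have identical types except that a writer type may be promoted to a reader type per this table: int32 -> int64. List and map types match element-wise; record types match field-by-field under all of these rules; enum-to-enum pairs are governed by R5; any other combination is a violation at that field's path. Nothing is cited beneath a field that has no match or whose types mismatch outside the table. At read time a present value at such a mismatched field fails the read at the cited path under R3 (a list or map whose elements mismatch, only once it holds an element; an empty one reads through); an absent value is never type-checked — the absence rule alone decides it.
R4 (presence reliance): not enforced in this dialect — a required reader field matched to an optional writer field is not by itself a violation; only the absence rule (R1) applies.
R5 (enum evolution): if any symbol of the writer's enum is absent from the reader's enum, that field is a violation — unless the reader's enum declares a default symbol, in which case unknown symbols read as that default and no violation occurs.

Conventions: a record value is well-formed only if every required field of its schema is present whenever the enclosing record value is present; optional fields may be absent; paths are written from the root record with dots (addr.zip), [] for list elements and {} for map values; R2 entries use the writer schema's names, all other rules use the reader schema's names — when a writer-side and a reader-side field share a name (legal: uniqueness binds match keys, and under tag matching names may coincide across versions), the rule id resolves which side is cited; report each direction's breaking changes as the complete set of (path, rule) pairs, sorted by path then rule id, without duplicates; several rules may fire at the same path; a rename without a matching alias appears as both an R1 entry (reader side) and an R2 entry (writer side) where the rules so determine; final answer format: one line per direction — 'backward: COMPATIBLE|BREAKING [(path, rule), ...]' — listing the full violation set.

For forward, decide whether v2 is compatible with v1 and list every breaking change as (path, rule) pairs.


forward: BREAKING [(addr.factor, R3), (country, R3)]

each type pair in Account: writer, then reader
forward for Account (reader v1, writer v2):
  writer required, Kind -> Kind: reader channel maps from writer channel
  writer optional, map<string, int64> -> map<string, int64>: reader extras maps from writer codes
  writer required, Geo -> Geo: reader addr maps from writer addr
  writer required, float32 -> float32: reader height maps from writer height
  writer required, float64 -> float64: reader score maps from writer score
  writer optional, int32 -> string: reader country maps from writer country
  writer required, int32 -> int32: reader age maps from writer attempts
  writer required, float32 -> float64: reader addr.factor maps from writer addr.factor
  writer required, string -> string: reader addr.owner maps from writer addr.owner
  R3 fires at addr.factor
  R3 fires at country
  => forward verdict for Account: BREAKING, 2 violation(s)
the rest of the Account diff is inert for this question:
  renamed field age to attempts in record Account -> triggers nothing under Account's printed rules — same verdict
  renamed field extras to codes in record Account -> triggers nothing under Account's printed rules — same verdict


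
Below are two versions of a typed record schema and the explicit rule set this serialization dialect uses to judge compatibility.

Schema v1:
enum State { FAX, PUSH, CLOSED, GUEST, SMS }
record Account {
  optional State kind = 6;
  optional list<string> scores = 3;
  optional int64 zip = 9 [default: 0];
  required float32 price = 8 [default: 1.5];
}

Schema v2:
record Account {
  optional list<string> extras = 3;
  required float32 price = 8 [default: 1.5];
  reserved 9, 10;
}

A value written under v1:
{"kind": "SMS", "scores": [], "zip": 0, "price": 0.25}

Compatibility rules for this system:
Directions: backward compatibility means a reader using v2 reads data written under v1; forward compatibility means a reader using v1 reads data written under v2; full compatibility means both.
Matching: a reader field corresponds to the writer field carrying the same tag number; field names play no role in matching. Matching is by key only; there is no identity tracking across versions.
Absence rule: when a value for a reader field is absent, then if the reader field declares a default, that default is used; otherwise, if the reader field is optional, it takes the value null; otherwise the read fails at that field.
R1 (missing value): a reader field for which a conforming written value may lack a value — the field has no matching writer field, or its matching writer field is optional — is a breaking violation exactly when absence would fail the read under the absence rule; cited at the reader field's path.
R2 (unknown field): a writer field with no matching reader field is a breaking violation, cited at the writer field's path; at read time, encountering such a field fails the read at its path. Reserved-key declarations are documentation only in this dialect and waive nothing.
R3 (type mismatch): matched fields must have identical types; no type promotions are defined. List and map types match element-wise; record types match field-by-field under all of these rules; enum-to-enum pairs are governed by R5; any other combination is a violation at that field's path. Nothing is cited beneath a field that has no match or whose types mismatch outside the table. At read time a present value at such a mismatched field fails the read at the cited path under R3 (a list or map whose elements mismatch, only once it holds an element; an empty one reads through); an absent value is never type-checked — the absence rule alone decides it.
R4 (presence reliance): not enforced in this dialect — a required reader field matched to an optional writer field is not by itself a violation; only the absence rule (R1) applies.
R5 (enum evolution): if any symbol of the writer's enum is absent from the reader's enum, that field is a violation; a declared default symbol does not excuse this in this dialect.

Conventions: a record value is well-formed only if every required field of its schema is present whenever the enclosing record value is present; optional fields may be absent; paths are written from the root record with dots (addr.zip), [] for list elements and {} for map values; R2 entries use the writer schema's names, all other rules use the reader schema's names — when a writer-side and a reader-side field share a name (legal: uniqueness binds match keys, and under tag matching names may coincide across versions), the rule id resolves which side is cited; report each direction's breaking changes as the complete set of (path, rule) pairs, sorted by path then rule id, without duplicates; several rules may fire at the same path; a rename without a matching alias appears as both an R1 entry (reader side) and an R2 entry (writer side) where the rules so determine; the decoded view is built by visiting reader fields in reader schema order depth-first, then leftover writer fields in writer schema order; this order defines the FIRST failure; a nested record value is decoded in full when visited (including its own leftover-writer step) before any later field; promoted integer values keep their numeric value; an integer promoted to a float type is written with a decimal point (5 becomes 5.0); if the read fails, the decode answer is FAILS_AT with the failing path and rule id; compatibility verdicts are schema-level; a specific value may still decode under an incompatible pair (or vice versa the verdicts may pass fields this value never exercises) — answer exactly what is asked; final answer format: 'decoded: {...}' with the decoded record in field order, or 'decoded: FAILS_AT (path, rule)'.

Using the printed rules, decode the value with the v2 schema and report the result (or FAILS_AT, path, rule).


the writer's type comes first in each Account pair
decoding the Account value with the v2 reader:
  extras := [] (from writer scores)
  price := 0.25
  read fails at kind under R2 (unknown field)
  => FAILS_AT (kind, R2)
the rest of the Account diff is inert for this question:
  removed field zip from record Account (its key 9 joins the reserved list) -> schema-level compatibility only; this Account value's decode is unchanged
  renamed field scores to extras in record Account -> inert under this dialect — no rule fires on Account and the result does not move

decoded: FAILS_AT (kind, R2)


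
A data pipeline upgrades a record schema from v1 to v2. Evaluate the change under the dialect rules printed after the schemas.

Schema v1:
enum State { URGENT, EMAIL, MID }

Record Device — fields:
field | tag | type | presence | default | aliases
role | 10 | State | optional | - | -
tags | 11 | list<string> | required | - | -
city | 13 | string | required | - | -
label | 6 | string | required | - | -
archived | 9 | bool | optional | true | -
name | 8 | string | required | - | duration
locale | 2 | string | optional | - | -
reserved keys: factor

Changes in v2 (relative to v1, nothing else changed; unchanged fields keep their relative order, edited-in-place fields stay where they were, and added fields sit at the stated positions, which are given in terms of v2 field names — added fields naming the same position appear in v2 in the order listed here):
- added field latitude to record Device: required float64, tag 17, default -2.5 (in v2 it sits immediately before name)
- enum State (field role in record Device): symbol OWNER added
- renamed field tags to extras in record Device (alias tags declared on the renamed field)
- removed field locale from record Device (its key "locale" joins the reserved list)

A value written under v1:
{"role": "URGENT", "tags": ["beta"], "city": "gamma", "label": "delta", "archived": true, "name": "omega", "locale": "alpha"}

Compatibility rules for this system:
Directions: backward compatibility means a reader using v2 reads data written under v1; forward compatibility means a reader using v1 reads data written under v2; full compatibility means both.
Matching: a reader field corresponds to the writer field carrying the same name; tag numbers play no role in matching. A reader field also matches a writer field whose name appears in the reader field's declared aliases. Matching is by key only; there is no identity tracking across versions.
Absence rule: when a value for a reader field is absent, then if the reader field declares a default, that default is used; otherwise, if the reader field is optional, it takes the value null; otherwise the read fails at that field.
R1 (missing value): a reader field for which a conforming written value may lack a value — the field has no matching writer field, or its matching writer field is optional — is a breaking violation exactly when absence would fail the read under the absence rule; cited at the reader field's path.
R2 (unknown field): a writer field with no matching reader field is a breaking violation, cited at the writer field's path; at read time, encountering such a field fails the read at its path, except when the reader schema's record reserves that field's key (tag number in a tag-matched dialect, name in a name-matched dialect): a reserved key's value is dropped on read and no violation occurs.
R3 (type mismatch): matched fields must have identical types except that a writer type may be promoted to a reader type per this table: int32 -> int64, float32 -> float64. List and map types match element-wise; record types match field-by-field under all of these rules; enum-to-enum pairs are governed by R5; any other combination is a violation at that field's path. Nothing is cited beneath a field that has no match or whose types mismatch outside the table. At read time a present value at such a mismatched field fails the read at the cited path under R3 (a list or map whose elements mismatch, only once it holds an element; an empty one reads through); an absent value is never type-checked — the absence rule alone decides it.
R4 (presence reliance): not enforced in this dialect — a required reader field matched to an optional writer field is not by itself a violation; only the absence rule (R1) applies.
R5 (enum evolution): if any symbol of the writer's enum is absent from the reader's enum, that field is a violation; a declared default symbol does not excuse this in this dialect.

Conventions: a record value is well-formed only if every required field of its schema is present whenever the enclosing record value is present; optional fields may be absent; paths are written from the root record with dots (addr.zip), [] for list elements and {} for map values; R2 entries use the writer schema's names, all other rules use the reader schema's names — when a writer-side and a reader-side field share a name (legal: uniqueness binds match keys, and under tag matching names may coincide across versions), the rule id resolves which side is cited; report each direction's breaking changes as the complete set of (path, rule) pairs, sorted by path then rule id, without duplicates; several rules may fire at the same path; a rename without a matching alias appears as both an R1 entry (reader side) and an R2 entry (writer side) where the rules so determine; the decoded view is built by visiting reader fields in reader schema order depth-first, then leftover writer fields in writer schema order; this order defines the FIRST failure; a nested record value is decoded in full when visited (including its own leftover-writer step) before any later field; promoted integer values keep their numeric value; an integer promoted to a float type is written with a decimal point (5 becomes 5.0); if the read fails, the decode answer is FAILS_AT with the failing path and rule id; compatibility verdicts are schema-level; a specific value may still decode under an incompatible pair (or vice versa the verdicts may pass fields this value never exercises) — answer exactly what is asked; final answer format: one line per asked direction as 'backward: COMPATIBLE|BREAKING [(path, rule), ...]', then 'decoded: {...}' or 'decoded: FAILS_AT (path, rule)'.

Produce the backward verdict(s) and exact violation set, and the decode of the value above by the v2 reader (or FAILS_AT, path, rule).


backward: COMPATIBLE []; decoded: {"role": "URGENT", "extras": ["beta"], "city": "gamma", "label": "delta", "archived": true, "latitude": -2.5, "name": "omega"}

in Device below, arrows point writer -> reader
backward pass over Device, reader schema v2, writer schema v1:
  role: paired with writer role (State -> State; writer optional)
  extras: paired with writer tags (list<string> -> list<string>; writer required)
  city: paired with writer city (string -> string; writer required)
  label: paired with writer label (string -> string; writer required)
  archived: paired with writer archived (bool -> bool; writer optional)
  latitude has no writer counterpart
  name: paired with writer name (string -> string; writer required)
  locale (writer side), unknown to reader
  => no violations; backward on Device: COMPATIBLE
migrating the Device value to v2:
  role := "URGENT"
  extras := ["beta"] (from writer tags)
  city := "gamma"
  label := "delta"
  archived := true
  latitude := -2.5 (no value, default fills)
  name := "omega"
  writer locale: reserved -> dropped
  => decoded: {"role": "URGENT", "extras": ["beta"], "city": "gamma", "label": "delta", "archived": true, "latitude": -2.5, "name": "omega"}
checking off the Device differences that do not matter here:
  enum State (field role in record Device): symbol OWNER added -> its effect on Device is confined to the forward direction, not asked


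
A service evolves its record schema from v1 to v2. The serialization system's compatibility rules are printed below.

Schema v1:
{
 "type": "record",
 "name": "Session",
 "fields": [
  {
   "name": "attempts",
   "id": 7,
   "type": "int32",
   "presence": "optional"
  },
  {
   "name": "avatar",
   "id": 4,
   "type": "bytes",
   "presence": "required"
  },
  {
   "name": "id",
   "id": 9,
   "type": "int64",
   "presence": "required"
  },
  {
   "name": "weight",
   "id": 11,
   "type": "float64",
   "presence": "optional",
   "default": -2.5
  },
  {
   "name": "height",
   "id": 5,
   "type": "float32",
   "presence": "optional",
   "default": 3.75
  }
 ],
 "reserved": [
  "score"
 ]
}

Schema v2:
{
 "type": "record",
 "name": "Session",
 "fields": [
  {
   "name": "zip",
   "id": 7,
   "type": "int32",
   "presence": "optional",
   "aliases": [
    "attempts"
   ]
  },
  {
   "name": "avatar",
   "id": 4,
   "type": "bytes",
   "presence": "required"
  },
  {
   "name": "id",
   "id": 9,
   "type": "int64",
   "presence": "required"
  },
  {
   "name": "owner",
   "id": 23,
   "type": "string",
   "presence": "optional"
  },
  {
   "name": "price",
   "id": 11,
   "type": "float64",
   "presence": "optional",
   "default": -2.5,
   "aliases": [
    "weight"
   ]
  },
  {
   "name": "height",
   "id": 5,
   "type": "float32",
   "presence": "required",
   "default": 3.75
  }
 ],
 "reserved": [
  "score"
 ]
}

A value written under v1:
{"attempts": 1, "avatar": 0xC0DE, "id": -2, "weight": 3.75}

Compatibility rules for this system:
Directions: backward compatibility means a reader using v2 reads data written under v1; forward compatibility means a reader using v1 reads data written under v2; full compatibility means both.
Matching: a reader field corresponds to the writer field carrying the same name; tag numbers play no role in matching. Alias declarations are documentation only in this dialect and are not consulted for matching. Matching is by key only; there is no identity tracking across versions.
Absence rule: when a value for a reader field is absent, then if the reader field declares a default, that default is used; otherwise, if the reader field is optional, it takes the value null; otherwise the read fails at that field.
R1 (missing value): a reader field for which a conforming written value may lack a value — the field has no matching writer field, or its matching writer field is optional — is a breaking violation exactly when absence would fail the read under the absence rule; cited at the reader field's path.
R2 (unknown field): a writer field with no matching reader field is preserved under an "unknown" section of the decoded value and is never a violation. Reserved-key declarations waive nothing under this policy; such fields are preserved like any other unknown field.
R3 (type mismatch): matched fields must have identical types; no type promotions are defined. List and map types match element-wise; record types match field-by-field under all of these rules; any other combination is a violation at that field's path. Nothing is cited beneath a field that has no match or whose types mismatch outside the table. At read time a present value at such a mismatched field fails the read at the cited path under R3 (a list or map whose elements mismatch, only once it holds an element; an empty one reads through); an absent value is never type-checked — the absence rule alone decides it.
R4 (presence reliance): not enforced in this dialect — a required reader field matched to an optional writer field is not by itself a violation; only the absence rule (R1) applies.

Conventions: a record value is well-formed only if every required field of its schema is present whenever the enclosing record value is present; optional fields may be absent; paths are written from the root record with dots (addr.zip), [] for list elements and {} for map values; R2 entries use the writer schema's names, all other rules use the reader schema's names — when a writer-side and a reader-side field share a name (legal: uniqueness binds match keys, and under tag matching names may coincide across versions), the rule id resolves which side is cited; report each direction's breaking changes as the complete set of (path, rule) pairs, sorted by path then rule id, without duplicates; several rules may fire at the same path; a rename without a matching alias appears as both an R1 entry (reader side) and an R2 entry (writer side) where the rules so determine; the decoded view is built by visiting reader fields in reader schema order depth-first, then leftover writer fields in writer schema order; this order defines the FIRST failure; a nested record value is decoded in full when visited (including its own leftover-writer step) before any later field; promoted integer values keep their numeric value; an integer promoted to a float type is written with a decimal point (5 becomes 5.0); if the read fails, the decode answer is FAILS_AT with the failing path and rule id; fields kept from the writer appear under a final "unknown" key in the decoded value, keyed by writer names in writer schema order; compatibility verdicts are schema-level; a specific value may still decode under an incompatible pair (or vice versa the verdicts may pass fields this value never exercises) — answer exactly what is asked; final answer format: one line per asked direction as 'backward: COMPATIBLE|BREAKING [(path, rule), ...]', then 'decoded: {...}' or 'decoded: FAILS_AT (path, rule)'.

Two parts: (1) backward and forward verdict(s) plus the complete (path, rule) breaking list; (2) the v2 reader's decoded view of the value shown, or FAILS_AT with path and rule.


backward: COMPATIBLE []; forward: COMPATIBLE []; decoded: {"zip": null, "avatar": 0xC0DE, "id": -2, "owner": null, "price": -2.5, "height": 3.75, "unknown": {"attempts": 1, "weight": 3.75}}

in Session below, arrows point writer -> reader
checking backward for Session: reader v2 against writer v1:
  zip has no writer counterpart
  writer required, bytes -> bytes: reader avatar maps from writer avatar
  writer required, int64 -> int64: reader id maps from writer id
  owner has no writer counterpart
  price has no writer counterpart
  writer optional, float32 -> float32: reader height maps from writer height
  attempts (writer side), unknown to reader
  weight (writer side), unknown to reader
  => backward verdict for Session: COMPATIBLE, no violations
checking forward for Session: reader v1 against writer v2:
  attempts has no writer counterpart
  writer required, bytes -> bytes: reader avatar maps from writer avatar
  writer required, int64 -> int64: reader id maps from writer id
  weight has no writer counterpart
  writer required, float32 -> float32: reader height maps from writer height
  zip (writer side), unknown to reader
  owner (writer side), unknown to reader
  price (writer side), unknown to reader
  => forward verdict for Session: COMPATIBLE, no violations
decoding the Session value with the v2 reader:
  zip := null (missing; optional => null)
  avatar := 0xC0DE
  id := -2
  owner := null (missing; optional => null)
  price := -2.5 (missing; default applied)
  height := 3.75 (missing; default applied)
  writer attempts: kept under "unknown"
  writer weight: kept under "unknown"
  => decoded: {"zip": null, "avatar": 0xC0DE, "id": -2, "owner": null, "price": -2.5, "height": 3.75, "unknown": {"attempts": 1, "weight": 3.75}}


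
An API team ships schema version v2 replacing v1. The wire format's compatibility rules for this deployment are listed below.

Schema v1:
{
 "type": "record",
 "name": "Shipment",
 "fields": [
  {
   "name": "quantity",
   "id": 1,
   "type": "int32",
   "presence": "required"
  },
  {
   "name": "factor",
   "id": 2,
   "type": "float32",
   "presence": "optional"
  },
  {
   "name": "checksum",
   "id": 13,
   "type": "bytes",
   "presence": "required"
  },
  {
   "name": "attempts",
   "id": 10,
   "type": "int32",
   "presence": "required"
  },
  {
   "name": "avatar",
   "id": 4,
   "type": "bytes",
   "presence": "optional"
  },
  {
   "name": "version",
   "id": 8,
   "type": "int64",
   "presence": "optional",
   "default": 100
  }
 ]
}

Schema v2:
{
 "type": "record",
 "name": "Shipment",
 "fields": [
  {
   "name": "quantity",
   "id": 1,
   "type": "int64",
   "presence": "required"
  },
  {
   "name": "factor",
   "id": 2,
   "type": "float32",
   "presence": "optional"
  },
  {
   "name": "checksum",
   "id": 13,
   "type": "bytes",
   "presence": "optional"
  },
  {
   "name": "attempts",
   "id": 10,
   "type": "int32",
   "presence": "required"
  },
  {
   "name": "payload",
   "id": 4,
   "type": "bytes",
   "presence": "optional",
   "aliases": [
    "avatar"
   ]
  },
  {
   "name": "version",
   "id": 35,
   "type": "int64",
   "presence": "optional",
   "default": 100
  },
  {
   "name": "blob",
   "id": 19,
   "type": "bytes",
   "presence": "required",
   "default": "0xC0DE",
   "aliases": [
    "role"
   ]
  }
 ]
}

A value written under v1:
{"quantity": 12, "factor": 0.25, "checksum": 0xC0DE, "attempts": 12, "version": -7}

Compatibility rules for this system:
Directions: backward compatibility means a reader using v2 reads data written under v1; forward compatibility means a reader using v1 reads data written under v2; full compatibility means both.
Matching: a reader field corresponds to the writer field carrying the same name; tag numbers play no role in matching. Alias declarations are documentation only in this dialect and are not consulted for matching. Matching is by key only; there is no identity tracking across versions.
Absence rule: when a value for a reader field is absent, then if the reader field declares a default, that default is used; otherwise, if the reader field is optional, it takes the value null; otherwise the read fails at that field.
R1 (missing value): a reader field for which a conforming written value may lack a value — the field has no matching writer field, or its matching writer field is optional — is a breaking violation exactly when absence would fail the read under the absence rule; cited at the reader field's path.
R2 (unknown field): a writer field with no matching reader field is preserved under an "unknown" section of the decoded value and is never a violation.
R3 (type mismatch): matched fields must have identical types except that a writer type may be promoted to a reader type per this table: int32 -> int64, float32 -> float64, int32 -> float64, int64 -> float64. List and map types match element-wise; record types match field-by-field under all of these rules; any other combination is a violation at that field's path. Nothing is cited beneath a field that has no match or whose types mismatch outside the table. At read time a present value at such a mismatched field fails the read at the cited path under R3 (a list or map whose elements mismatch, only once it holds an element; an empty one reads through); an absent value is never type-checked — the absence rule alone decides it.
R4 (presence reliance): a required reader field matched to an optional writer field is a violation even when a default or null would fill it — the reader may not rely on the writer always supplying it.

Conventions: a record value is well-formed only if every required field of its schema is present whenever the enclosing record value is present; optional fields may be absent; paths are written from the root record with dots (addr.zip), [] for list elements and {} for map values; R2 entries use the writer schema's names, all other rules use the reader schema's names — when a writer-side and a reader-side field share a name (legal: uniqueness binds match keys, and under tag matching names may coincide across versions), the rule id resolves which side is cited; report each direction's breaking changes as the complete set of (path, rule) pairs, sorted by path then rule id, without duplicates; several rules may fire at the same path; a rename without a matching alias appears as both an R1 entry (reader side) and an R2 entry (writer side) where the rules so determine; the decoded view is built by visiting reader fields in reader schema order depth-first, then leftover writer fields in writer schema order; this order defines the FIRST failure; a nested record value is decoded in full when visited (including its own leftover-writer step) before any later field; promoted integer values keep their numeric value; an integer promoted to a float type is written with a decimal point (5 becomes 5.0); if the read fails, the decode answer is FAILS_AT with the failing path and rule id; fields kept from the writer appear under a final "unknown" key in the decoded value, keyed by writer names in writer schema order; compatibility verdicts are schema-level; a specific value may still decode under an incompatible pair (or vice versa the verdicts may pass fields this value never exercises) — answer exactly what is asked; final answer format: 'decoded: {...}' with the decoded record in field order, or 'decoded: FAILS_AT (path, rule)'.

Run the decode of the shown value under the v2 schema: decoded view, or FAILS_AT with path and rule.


decoded: {"quantity": 12, "factor": 0.25, "checksum": 0xC0DE, "attempts": 12, "payload": null, "version": -7, "blob": 0xC0DE}

in Shipment below, arrows point writer -> reader
decoding the Shipment value with the v2 reader:
  quantity := 12 (int32 -> int64)
  factor := 0.25
  checksum := 0xC0DE
  attempts := 12
  payload := null (not supplied -> null)
  version := -7
  blob := 0xC0DE (no value, default fills)
  => decoded: {"quantity": 12, "factor": 0.25, "checksum": 0xC0DE, "attempts": 12, "payload": null, "version": -7, "blob": 0xC0DE}
the rest of the Shipment diff is inert for this question:
  field quantity in record Shipment: type int32 changed to int64 -> a verdict-level change on Shipment — the shown value reads the same
  field version in record Shipment: tag 8 changed to 35 -> triggers nothing under the printed rules; the Shipment answer is the same either way
  field checksum in record Shipment: required changed to optional -> a verdict-level change on Shipment — the shown value reads the same


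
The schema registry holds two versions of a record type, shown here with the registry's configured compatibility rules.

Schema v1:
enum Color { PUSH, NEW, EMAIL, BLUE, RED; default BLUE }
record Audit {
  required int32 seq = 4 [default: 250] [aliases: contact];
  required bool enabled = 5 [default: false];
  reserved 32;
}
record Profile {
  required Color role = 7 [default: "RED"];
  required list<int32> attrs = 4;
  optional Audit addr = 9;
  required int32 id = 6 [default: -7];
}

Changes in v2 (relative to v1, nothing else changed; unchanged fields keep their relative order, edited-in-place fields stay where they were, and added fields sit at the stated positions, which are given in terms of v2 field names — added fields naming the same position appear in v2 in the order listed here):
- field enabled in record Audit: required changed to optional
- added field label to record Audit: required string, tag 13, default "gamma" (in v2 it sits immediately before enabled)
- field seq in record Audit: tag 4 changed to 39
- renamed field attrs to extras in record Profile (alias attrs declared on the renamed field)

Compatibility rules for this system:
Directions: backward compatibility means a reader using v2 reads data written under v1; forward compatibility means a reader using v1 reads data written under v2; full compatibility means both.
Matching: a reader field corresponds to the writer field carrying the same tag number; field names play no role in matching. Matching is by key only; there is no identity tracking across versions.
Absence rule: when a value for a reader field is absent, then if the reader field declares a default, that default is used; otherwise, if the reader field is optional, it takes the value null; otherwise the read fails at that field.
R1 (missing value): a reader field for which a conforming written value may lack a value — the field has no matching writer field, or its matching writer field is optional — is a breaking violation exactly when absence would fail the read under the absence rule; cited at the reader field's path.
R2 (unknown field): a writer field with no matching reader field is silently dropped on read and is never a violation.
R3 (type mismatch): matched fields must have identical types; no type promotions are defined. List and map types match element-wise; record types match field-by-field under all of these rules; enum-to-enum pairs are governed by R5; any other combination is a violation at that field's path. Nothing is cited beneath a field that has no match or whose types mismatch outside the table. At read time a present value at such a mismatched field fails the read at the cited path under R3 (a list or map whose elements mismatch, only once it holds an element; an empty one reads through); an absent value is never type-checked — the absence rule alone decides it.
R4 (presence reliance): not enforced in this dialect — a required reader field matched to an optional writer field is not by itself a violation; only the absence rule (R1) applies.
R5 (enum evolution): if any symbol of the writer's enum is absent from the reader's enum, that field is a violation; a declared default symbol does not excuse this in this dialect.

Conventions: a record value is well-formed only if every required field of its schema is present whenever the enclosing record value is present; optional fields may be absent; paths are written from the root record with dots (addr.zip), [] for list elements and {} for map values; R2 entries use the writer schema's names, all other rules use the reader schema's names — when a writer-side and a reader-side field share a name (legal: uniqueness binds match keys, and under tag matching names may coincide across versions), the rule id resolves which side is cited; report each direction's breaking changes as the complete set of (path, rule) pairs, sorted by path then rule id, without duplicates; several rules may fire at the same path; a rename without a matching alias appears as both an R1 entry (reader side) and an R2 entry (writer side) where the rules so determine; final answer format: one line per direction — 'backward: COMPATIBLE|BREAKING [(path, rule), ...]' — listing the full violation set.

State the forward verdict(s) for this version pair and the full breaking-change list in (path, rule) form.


forward: COMPATIBLE []

each type pair in Profile: writer, then reader
forward pass over Profile, reader schema v1, writer schema v2:
  role: paired with writer role (Color -> Color; writer required)
  attrs: paired with writer extras (list<int32> -> list<int32>; writer required)
  addr: paired with writer addr (Audit -> Audit; writer optional)
  id: paired with writer id (int32 -> int32; writer required)
  no writer field matches reader addr.seq
  addr.enabled: paired with writer addr.enabled (bool -> bool; writer optional)
  addr.seq (writer side), unknown to reader
  addr.label (writer side), unknown to reader
  nothing fires on Profile: forward is COMPATIBLE
the other Profile changes do not affect what is asked:
  field enabled in record Audit: required changed to optional -> triggers nothing under Profile's printed rules — same verdict
  added field label to record Audit: required string, tag 13, default "gamma" (in v2 it sits immediately before enabled) -> triggers nothing under Profile's printed rules — same verdict
  field seq in record Audit: tag 4 changed to 39 -> triggers nothing under Profile's printed rules — same verdict
  renamed field attrs to extras in record Profile (alias attrs declared on the renamed field) -> triggers nothing under Profile's printed rules — same verdict


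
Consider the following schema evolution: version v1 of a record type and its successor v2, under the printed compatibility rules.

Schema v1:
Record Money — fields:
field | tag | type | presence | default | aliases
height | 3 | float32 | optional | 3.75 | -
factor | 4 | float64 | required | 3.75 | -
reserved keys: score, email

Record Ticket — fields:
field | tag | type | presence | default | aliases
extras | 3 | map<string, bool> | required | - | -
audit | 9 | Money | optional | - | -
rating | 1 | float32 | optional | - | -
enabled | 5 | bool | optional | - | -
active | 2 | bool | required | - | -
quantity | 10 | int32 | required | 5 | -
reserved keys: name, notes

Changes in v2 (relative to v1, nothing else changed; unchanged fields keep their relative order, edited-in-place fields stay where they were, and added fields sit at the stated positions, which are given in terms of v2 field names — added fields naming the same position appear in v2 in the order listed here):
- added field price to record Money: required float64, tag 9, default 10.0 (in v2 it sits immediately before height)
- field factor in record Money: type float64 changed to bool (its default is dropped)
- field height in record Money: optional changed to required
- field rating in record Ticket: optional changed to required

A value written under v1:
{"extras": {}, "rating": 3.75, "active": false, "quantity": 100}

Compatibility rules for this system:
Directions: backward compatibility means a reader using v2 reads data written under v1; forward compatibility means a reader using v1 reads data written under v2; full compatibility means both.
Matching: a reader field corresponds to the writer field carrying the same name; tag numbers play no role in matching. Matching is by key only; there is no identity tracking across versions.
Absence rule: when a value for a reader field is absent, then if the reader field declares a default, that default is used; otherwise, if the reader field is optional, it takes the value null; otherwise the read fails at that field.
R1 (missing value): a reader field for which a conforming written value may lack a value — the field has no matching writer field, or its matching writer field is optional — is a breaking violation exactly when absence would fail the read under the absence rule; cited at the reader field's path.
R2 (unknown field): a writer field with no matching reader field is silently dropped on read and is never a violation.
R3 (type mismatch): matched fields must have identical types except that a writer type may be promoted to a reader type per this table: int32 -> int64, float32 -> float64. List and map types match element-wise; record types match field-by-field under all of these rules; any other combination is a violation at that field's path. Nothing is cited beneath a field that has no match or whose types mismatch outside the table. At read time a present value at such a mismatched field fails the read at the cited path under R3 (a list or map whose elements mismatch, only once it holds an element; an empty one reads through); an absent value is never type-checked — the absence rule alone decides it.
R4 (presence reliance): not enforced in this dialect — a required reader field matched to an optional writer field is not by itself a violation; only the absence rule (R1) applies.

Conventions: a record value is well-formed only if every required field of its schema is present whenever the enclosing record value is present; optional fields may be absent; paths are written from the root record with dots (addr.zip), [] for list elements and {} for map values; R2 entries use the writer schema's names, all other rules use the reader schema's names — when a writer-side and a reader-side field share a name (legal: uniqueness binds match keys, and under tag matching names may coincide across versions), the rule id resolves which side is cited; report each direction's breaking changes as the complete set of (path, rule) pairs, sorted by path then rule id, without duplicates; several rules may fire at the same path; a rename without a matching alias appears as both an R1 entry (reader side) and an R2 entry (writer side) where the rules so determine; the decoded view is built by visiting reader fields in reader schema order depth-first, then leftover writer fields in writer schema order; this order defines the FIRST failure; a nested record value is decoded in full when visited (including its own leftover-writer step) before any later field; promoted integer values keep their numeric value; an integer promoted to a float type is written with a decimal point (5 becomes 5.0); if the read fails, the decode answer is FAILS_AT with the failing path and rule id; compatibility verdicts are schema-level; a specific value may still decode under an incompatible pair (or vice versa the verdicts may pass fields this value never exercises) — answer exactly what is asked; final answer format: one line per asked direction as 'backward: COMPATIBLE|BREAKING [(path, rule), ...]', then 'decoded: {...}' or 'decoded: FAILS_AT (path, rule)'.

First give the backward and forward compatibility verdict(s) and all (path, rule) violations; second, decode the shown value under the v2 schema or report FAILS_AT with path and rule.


backward: BREAKING [(audit.factor, R3), (rating, R1)]; forward: BREAKING [(audit.factor, R3)]; decoded: {"extras": {}, "audit": null, "rating": 3.75, "enabled": null, "active": false, "quantity": 100}

the writer's type comes first in each Ticket pair
backward analysis of Ticket with v2 as reader and v1 as writer:
  extras: paired with writer extras (map<string, bool> -> map<string, bool>; writer required)
  audit: paired with writer audit (Money -> Money; writer optional)
  rating: paired with writer rating (float32 -> float32; writer optional)
  enabled: paired with writer enabled (bool -> bool; writer optional)
  active: paired with writer active (bool -> bool; writer required)
  quantity: paired with writer quantity (int32 -> int32; writer required)
  audit.price: no writer-side match
  audit.height: paired with writer audit.height (float32 -> float32; writer optional)
  audit.factor: paired with writer audit.factor (float64 -> bool; writer required)
  R3 fires at audit.factor
  R1 fires at rating
  => backward verdict for Ticket: BREAKING, 2 violation(s)
forward analysis of Ticket with v1 as reader and v2 as writer:
  extras: paired with writer extras (map<string, bool> -> map<string, bool>; writer required)
  audit: paired with writer audit (Money -> Money; writer optional)
  rating: paired with writer rating (float32 -> float32; writer required)
  enabled: paired with writer enabled (bool -> bool; writer optional)
  active: paired with writer active (bool -> bool; writer required)
  quantity: paired with writer quantity (int32 -> int32; writer required)
  audit.height: paired with writer audit.height (float32 -> float32; writer required)
  audit.factor: paired with writer audit.factor (bool -> float64; writer required)
  writer audit.price: unknown to reader
  R3 fires at audit.factor
  => forward verdict for Ticket: BREAKING, 1 violation(s)
decode walk for Ticket under reader schema v2:
  extras := {}
  audit := null (not supplied -> null)
  rating := 3.75
  enabled := null (not supplied -> null)
  active := false
  quantity := 100
  => decoded: {"extras": {}, "audit": null, "rating": 3.75, "enabled": null, "active": false, "quantity": 100}
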